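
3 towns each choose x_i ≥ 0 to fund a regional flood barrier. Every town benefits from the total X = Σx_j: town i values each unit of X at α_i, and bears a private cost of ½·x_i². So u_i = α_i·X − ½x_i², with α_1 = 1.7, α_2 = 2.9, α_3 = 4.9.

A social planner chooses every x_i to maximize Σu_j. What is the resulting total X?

Planner FOC: ∂(Σu_j)/∂x_i = (Σα_j) − x_i = 0, so x_i^SO = Σα_j = 9.5 for every i; X^SO = 28.5.

28.5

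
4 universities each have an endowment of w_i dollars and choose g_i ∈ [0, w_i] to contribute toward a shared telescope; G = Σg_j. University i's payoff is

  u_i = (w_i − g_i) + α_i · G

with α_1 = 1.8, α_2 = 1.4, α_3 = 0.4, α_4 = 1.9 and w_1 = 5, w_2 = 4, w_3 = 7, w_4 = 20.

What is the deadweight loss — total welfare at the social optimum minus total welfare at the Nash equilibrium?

31.5

∂u_i/∂g_i = α_i − 1, so university i contributes w_i if α_i > 1, else 0.
α_i > 1 for i ∈ {1, 2, 4}; NE contributions (5, 4, 0, 20), G = 29.
W^NE = Σw_i − G^NE + (Σα_i)·G^NE = 36 + 4.5·29 = 166.5.
Planner: ∂(Σu_j)/∂g_i = Σα_j − 1 = 4.5 > 0, so everyone contributes w_i; G^SO = 36, W^SO = 36 + 4.5·36 = 198.
Deadweight loss = 31.5.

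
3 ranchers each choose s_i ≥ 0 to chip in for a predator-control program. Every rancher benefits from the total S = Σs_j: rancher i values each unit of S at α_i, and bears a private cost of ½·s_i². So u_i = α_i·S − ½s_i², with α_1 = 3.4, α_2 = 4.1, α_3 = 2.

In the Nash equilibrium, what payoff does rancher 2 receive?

30.545

Rancher i's FOC: ∂u_i/∂s_i = α_i − s_i = 0, so s_i* = α_i.
NE contributions = (3.4, 4.1, 2); S = 9.5.
u_2 = α_2·S − ½·(s_2)² = 4.1·9.5 − ½·4.1² = 30.545.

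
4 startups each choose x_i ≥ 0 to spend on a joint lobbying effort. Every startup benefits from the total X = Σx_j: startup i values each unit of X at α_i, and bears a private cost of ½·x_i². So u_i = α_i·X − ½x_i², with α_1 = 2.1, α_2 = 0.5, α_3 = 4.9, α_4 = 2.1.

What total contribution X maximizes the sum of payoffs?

38.4

Planner FOC: ∂(Σu_j)/∂x_i = (Σα_j) − x_i = 0, so x_i^SO = Σα_j = 9.6 for every i; X^SO = 38.4.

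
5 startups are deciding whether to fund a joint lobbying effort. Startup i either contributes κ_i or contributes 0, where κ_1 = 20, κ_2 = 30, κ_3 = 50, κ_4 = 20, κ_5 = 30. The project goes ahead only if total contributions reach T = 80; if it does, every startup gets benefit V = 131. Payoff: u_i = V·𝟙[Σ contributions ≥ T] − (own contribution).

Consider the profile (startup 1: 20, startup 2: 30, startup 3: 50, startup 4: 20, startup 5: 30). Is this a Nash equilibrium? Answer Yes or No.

Total = 150 ≥ 80: provided.
Startup 1 (pledges 20, payoff 111): dropping to 0 → total 130, payoff 131. Profitable deviation.

No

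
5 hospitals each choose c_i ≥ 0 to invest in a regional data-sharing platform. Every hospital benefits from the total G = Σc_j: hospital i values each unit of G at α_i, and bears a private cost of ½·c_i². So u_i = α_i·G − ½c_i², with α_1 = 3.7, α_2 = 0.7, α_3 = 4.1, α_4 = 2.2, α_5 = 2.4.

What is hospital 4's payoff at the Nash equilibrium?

26.4

Hospital i's FOC: ∂u_i/∂c_i = α_i − c_i = 0, so c_i* = α_i.
NE contributions = (3.7, 0.7, 4.1, 2.2, 2.4); G = 13.1.
u_4 = α_4·G − ½·(c_4)² = 2.2·13.1 − ½·2.2² = 26.4.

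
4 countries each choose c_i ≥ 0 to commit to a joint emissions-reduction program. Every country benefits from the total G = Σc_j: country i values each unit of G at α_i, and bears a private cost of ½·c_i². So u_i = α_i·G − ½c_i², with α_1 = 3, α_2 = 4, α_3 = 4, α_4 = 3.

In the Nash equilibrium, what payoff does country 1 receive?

Country i's FOC: ∂u_i/∂c_i = α_i − c_i = 0, so c_i* = α_i.
NE contributions = (3, 4, 4, 3); G = 14.
u_1 = α_1·G − ½·(c_1)² = 3·14 − ½·3² = 37.5.

37.5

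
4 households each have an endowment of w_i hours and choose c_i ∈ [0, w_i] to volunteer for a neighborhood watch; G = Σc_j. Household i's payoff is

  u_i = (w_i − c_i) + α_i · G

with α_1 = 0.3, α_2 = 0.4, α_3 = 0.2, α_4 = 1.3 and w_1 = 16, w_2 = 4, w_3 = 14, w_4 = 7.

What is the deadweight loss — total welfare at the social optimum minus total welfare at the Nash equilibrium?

40.8

∂u_i/∂c_i = α_i − 1, so household i contributes w_i if α_i > 1, else 0.
α_i > 1 for i ∈ {4}; NE contributions (0, 0, 0, 7), G = 7.
W^NE = Σw_i − G^NE + (Σα_i)·G^NE = 41 + 1.2·7 = 49.4.
Planner: ∂(Σu_j)/∂c_i = Σα_j − 1 = 1.2 > 0, so everyone contributes w_i; G^SO = 41, W^SO = 41 + 1.2·41 = 90.2.
Deadweight loss = 40.8.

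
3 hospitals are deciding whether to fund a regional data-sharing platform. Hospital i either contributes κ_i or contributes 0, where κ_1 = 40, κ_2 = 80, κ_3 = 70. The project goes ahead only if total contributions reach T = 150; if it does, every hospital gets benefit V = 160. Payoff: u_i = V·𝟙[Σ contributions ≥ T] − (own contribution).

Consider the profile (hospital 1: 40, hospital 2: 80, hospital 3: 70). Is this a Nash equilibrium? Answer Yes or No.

Total = 190 ≥ 150: provided.
Hospital 1 (pledges 40, payoff 120): dropping to 0 → total 150, payoff 160. Profitable deviation.

No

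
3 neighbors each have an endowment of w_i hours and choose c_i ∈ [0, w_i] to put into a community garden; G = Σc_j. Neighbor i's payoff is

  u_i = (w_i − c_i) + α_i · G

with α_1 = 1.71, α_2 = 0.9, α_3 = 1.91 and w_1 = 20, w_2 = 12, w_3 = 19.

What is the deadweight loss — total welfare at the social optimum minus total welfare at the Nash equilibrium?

∂u_i/∂c_i = α_i − 1, so neighbor i contributes w_i if α_i > 1, else 0.
α_i > 1 for i ∈ {1, 3}; NE contributions (20, 0, 19), G = 39.
W^NE = Σw_i − G^NE + (Σα_i)·G^NE = 51 + 3.52·39 = 188.28.
Planner: ∂(Σu_j)/∂c_i = Σα_j − 1 = 3.52 > 0, so everyone contributes w_i; G^SO = 51, W^SO = 51 + 3.52·51 = 230.52.
Deadweight loss = 42.24.

42.24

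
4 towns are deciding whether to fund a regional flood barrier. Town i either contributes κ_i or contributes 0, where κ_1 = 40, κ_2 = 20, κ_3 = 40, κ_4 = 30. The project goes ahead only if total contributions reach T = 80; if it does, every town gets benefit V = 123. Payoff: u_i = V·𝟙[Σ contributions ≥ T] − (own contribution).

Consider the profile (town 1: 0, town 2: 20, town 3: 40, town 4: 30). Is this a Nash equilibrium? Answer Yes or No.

Total = 90 ≥ 80: provided.
Town 1 (pledges 0, payoff 123): pledging 40 → total 130, payoff 83. No gain.
Town 2 (pledges 20, payoff 103): dropping to 0 → total 70, payoff 0. No gain.
Town 3 (pledges 40, payoff 83): dropping to 0 → total 50, payoff 0. No gain.
Town 4 (pledges 30, payoff 93): dropping to 0 → total 60, payoff 0. No gain.

Yes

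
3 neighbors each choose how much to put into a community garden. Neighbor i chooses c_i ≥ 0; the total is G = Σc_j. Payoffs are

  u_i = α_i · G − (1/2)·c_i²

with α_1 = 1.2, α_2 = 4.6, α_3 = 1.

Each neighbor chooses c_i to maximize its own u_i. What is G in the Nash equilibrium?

6.8

Neighbor i's FOC: ∂u_i/∂c_i = α_i − c_i = 0, so c_i* = α_i.
NE contributions = (1.2, 4.6, 1); G = 6.8.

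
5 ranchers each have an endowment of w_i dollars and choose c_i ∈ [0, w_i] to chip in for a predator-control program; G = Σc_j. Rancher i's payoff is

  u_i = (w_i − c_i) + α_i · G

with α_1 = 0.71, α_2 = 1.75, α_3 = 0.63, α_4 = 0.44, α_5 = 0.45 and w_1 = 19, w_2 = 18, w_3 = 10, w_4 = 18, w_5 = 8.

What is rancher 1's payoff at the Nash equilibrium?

∂u_i/∂c_i = α_i − 1, so rancher i contributes w_i if α_i > 1, else 0.
α_i > 1 for i ∈ {2}; NE contributions (0, 18, 0, 0, 0), G = 18.
u_1 = (19 − 0) + 0.71·18 = 31.78.

31.78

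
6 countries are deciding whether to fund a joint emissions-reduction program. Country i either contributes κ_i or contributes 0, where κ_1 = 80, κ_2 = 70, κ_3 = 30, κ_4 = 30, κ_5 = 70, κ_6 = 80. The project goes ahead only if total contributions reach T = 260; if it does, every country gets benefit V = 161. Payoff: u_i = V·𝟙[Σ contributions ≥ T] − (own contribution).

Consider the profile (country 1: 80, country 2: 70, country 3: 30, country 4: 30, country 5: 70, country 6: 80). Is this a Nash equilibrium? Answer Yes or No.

No

Total = 360 ≥ 260: provided.
Country 1 (pledges 80, payoff 81): dropping to 0 → total 280, payoff 161. Profitable deviation.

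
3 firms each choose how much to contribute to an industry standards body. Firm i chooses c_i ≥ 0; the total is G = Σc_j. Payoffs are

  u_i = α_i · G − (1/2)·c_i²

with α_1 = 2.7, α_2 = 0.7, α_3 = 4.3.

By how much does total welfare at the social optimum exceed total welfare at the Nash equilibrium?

42.78

Firm i's FOC: ∂u_i/∂c_i = α_i − c_i = 0, so c_i* = α_i.
NE contributions = (2.7, 0.7, 4.3); G = 7.7.
W^NE = (Σα)·G − ½Σα_i² = 7.7² − ½·26.27 = 46.155.
Planner sets c_i = Σα_j = 7.7 for every i, so G^SO = 3·7.7 = 23.1.
W^SO = (Σα)·G^SO − ½·3·(Σα)² = (3/2)·7.7² = 88.935.
Deadweight loss = W^SO − W^NE = 42.78.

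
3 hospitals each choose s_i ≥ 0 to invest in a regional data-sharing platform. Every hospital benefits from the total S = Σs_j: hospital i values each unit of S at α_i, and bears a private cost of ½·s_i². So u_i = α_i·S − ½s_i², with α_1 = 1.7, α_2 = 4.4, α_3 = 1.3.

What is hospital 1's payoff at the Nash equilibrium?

Hospital i's FOC: ∂u_i/∂s_i = α_i − s_i = 0, so s_i* = α_i.
NE contributions = (1.7, 4.4, 1.3); S = 7.4.
u_1 = α_1·S − ½·(s_1)² = 1.7·7.4 − ½·1.7² = 11.135.

11.135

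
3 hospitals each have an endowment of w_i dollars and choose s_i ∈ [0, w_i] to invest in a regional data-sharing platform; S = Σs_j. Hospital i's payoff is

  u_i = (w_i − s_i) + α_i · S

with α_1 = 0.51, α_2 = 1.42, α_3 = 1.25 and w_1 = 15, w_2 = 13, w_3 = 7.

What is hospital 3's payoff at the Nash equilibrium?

∂u_i/∂s_i = α_i − 1, so hospital i contributes w_i if α_i > 1, else 0.
α_i > 1 for i ∈ {2, 3}; NE contributions (0, 13, 7), S = 20.
u_3 = (7 − 7) + 1.25·20 = 25.

25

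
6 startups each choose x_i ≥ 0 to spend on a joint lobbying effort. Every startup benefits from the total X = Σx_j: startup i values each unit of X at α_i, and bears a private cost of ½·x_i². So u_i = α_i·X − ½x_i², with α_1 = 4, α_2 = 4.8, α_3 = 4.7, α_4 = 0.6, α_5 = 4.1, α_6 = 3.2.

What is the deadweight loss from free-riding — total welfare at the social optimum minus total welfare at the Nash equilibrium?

Startup i's FOC: ∂u_i/∂x_i = α_i − x_i = 0, so x_i* = α_i.
NE contributions = (4, 4.8, 4.7, 0.6, 4.1, 3.2); X = 21.4.
W^NE = (Σα)·X − ½Σα_i² = 21.4² − ½·88.54 = 413.69.
Planner sets x_i = Σα_j = 21.4 for every i, so X^SO = 6·21.4 = 128.4.
W^SO = (Σα)·X^SO − ½·6·(Σα)² = (6/2)·21.4² = 1373.88.
Deadweight loss = W^SO − W^NE = 960.19.

960.19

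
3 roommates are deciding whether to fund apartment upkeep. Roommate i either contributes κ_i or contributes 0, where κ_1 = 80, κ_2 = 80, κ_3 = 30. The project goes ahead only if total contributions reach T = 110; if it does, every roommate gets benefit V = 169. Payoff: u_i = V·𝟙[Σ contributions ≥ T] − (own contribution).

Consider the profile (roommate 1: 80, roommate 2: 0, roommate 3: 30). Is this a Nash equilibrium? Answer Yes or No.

Yes

Total = 110 ≥ 110: provided.
Roommate 1 (pledges 80, payoff 89): dropping to 0 → total 30, payoff 0. No gain.
Roommate 2 (pledges 0, payoff 169): pledging 80 → total 190, payoff 89. No gain.
Roommate 3 (pledges 30, payoff 139): dropping to 0 → total 80, payoff 0. No gain.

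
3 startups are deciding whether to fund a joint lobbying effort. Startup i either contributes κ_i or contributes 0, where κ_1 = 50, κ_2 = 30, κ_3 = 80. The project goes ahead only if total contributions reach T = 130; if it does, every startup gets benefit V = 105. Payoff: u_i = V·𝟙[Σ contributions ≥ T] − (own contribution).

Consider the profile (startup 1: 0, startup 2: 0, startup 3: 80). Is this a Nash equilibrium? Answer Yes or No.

No

Total = 80 < 130: not provided.
Startup 1 (pledges 0, payoff 0): pledging 50 → total 130, payoff 55. Profitable deviation.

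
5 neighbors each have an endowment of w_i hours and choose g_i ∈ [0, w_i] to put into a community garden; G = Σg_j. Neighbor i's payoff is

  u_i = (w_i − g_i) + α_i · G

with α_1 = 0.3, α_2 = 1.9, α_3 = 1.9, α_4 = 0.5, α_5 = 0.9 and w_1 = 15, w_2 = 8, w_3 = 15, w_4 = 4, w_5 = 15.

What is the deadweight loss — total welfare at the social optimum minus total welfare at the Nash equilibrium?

∂u_i/∂g_i = α_i − 1, so neighbor i contributes w_i if α_i > 1, else 0.
α_i > 1 for i ∈ {2, 3}; NE contributions (0, 8, 15, 0, 0), G = 23.
W^NE = Σw_i − G^NE + (Σα_i)·G^NE = 57 + 4.5·23 = 160.5.
Planner: ∂(Σu_j)/∂g_i = Σα_j − 1 = 4.5 > 0, so everyone contributes w_i; G^SO = 57, W^SO = 57 + 4.5·57 = 313.5.
Deadweight loss = 153.

153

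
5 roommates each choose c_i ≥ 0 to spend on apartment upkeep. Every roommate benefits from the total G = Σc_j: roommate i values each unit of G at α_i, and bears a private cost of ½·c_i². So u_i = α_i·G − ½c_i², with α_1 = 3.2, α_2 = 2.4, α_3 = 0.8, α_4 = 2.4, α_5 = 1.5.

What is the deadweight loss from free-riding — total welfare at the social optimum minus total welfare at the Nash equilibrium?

Roommate i's FOC: ∂u_i/∂c_i = α_i − c_i = 0, so c_i* = α_i.
NE contributions = (3.2, 2.4, 0.8, 2.4, 1.5); G = 10.3.
W^NE = (Σα)·G − ½Σα_i² = 10.3² − ½·24.65 = 93.765.
Planner sets c_i = Σα_j = 10.3 for every i, so G^SO = 5·10.3 = 51.5.
W^SO = (Σα)·G^SO − ½·5·(Σα)² = (5/2)·10.3² = 265.225.
Deadweight loss = W^SO − W^NE = 171.46.

171.46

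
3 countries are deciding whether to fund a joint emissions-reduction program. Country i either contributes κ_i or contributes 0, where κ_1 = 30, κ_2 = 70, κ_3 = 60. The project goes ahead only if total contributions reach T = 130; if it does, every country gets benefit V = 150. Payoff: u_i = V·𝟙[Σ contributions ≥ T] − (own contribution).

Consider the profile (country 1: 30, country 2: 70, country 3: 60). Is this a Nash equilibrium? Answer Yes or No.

Total = 160 ≥ 130: provided.
Country 1 (pledges 30, payoff 120): dropping to 0 → total 130, payoff 150. Profitable deviation.

No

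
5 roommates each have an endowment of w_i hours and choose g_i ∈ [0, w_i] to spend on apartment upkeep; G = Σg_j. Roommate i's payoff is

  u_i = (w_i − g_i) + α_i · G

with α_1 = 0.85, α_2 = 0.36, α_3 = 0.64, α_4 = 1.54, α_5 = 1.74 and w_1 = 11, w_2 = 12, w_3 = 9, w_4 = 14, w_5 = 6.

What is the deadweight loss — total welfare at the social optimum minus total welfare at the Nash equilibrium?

132.16

∂u_i/∂g_i = α_i − 1, so roommate i contributes w_i if α_i > 1, else 0.
α_i > 1 for i ∈ {4, 5}; NE contributions (0, 0, 0, 14, 6), G = 20.
W^NE = Σw_i − G^NE + (Σα_i)·G^NE = 52 + 4.13·20 = 134.6.
Planner: ∂(Σu_j)/∂g_i = Σα_j − 1 = 4.13 > 0, so everyone contributes w_i; G^SO = 52, W^SO = 52 + 4.13·52 = 266.76.
Deadweight loss = 132.16.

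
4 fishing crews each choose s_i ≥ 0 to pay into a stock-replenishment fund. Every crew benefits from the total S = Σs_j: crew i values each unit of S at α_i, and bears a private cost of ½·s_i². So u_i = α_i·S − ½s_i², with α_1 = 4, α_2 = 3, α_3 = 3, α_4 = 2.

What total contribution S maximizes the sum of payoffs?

48

Planner FOC: ∂(Σu_j)/∂s_i = (Σα_j) − s_i = 0, so s_i^SO = Σα_j = 12 for every i; S^SO = 48.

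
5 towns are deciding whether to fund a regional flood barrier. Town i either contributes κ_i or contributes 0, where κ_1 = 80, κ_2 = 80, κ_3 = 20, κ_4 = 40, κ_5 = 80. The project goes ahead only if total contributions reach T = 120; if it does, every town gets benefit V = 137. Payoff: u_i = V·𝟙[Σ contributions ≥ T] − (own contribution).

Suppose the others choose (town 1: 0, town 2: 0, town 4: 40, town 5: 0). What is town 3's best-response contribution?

Others' total = 40. Even contributing 20 gives 60 < 120: no benefit either way.
Best response: 0.

0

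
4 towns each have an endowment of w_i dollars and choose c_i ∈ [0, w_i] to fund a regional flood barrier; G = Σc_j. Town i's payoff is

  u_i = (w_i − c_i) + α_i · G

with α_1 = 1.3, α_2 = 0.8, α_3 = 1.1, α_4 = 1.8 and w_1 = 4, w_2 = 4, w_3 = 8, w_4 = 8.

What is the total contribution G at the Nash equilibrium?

20

∂u_i/∂c_i = α_i − 1, so town i contributes w_i if α_i > 1, else 0.
α_i > 1 for i ∈ {1, 3, 4}; NE contributions (4, 0, 8, 8), G = 20.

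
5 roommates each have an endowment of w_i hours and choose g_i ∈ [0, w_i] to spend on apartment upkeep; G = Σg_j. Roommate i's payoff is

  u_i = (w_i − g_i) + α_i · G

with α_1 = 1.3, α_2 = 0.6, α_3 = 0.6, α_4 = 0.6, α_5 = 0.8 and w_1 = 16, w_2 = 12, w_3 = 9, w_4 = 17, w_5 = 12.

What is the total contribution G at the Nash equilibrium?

16

∂u_i/∂g_i = α_i − 1, so roommate i contributes w_i if α_i > 1, else 0.
α_i > 1 for i ∈ {1}; NE contributions (16, 0, 0, 0, 0), G = 16.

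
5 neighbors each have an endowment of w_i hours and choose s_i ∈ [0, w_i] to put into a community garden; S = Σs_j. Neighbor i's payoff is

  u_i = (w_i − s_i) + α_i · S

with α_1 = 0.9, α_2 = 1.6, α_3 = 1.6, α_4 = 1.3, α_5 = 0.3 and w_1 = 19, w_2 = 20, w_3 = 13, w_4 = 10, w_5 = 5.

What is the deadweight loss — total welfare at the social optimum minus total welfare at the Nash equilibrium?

∂u_i/∂s_i = α_i − 1, so neighbor i contributes w_i if α_i > 1, else 0.
α_i > 1 for i ∈ {2, 3, 4}; NE contributions (0, 20, 13, 10, 0), S = 43.
W^NE = Σw_i − S^NE + (Σα_i)·S^NE = 67 + 4.7·43 = 269.1.
Planner: ∂(Σu_j)/∂s_i = Σα_j − 1 = 4.7 > 0, so everyone contributes w_i; S^SO = 67, W^SO = 67 + 4.7·67 = 381.9.
Deadweight loss = 112.8.

112.8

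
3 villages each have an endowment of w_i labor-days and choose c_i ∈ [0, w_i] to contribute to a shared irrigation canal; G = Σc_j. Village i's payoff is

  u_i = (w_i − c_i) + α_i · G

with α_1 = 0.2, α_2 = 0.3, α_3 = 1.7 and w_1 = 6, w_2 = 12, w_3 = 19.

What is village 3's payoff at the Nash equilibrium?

∂u_i/∂c_i = α_i − 1, so village i contributes w_i if α_i > 1, else 0.
α_i > 1 for i ∈ {3}; NE contributions (0, 0, 19), G = 19.
u_3 = (19 − 19) + 1.7·19 = 32.3.

32.3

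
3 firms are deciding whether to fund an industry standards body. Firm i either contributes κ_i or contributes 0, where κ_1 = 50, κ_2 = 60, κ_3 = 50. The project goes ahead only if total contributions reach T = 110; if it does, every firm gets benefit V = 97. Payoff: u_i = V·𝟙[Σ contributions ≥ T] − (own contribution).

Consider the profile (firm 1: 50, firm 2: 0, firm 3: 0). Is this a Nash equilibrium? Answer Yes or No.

Total = 50 < 110: not provided.
Firm 1 (pledges 50, payoff -50): dropping to 0 → total 0, payoff 0. Profitable deviation.

No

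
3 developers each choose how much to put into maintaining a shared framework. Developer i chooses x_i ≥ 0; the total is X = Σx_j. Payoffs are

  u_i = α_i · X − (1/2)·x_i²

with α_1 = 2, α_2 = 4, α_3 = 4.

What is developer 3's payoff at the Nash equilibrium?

Developer i's FOC: ∂u_i/∂x_i = α_i − x_i = 0, so x_i* = α_i.
NE contributions = (2, 4, 4); X = 10.
u_3 = α_3·X − ½·(x_3)² = 4·10 − ½·4² = 32.

32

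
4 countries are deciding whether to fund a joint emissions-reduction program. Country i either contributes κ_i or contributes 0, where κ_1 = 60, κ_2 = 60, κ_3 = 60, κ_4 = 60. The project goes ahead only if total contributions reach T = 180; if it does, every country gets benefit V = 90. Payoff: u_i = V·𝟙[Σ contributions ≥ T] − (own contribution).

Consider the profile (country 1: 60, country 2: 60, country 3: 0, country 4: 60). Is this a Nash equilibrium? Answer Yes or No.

Total = 180 ≥ 180: provided.
Country 1 (pledges 60, payoff 30): dropping to 0 → total 120, payoff 0. No gain.
Country 2 (pledges 60, payoff 30): dropping to 0 → total 120, payoff 0. No gain.
Country 3 (pledges 0, payoff 90): pledging 60 → total 240, payoff 30. No gain.
Country 4 (pledges 60, payoff 30): dropping to 0 → total 120, payoff 0. No gain.

Yes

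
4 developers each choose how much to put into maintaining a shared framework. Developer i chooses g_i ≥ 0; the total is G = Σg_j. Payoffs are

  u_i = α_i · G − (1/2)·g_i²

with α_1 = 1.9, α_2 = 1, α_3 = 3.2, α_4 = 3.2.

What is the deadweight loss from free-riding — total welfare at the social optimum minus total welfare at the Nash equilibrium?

99.035

Developer i's FOC: ∂u_i/∂g_i = α_i − g_i = 0, so g_i* = α_i.
NE contributions = (1.9, 1, 3.2, 3.2); G = 9.3.
W^NE = (Σα)·G − ½Σα_i² = 9.3² − ½·25.09 = 73.945.
Planner sets g_i = Σα_j = 9.3 for every i, so G^SO = 4·9.3 = 37.2.
W^SO = (Σα)·G^SO − ½·4·(Σα)² = (4/2)·9.3² = 172.98.
Deadweight loss = W^SO − W^NE = 99.035.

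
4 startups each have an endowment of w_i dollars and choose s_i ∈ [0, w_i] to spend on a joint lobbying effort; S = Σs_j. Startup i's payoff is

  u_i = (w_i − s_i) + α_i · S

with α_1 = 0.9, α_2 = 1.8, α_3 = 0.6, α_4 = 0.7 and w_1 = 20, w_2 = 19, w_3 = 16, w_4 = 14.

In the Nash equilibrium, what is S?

∂u_i/∂s_i = α_i − 1, so startup i contributes w_i if α_i > 1, else 0.
α_i > 1 for i ∈ {2}; NE contributions (0, 19, 0, 0), S = 19.

19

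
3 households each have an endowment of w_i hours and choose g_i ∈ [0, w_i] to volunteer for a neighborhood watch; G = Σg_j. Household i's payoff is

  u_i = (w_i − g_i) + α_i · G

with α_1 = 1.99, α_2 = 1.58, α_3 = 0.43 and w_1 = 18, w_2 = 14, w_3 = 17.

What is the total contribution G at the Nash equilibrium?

32

∂u_i/∂g_i = α_i − 1, so household i contributes w_i if α_i > 1, else 0.
α_i > 1 for i ∈ {1, 2}; NE contributions (18, 14, 0), G = 32.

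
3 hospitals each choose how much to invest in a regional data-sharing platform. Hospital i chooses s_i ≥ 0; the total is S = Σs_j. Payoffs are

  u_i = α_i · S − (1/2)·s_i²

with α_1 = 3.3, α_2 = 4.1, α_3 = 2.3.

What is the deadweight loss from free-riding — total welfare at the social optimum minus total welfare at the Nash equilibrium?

63.54

Hospital i's FOC: ∂u_i/∂s_i = α_i − s_i = 0, so s_i* = α_i.
NE contributions = (3.3, 4.1, 2.3); S = 9.7.
W^NE = (Σα)·S − ½Σα_i² = 9.7² − ½·32.99 = 77.595.
Planner sets s_i = Σα_j = 9.7 for every i, so S^SO = 3·9.7 = 29.1.
W^SO = (Σα)·S^SO − ½·3·(Σα)² = (3/2)·9.7² = 141.135.
Deadweight loss = W^SO − W^NE = 63.54.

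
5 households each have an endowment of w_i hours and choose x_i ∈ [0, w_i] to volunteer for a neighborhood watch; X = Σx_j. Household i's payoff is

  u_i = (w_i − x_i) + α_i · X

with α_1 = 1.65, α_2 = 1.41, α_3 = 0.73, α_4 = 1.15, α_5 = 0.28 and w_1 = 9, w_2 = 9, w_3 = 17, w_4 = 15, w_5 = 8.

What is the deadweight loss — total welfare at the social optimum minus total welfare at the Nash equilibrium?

∂u_i/∂x_i = α_i − 1, so household i contributes w_i if α_i > 1, else 0.
α_i > 1 for i ∈ {1, 2, 4}; NE contributions (9, 9, 0, 15, 0), X = 33.
W^NE = Σw_i − X^NE + (Σα_i)·X^NE = 58 + 4.22·33 = 197.26.
Planner: ∂(Σu_j)/∂x_i = Σα_j − 1 = 4.22 > 0, so everyone contributes w_i; X^SO = 58, W^SO = 58 + 4.22·58 = 302.76.
Deadweight loss = 105.5.

105.5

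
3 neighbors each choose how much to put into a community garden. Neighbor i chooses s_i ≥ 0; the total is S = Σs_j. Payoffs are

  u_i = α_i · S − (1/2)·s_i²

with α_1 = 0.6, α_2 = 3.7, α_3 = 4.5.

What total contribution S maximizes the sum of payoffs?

Planner FOC: ∂(Σu_j)/∂s_i = (Σα_j) − s_i = 0, so s_i^SO = Σα_j = 8.8 for every i; S^SO = 26.4.

26.4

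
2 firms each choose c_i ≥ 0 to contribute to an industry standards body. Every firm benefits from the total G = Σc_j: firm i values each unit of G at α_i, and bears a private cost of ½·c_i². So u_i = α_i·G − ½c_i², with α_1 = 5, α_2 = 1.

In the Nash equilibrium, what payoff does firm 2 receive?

5.5

Firm i's FOC: ∂u_i/∂c_i = α_i − c_i = 0, so c_i* = α_i.
NE contributions = (5, 1); G = 6.
u_2 = α_2·G − ½·(c_2)² = 1·6 − ½·1² = 5.5.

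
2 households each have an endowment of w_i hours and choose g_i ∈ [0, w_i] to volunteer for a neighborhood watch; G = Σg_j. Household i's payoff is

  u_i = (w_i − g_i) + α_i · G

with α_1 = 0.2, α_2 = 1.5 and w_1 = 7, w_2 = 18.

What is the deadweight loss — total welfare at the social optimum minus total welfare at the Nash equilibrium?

4.9

∂u_i/∂g_i = α_i − 1, so household i contributes w_i if α_i > 1, else 0.
α_i > 1 for i ∈ {2}; NE contributions (0, 18), G = 18.
W^NE = Σw_i − G^NE + (Σα_i)·G^NE = 25 + 0.7·18 = 37.6.
Planner: ∂(Σu_j)/∂g_i = Σα_j − 1 = 0.7 > 0, so everyone contributes w_i; G^SO = 25, W^SO = 25 + 0.7·25 = 42.5.
Deadweight loss = 4.9.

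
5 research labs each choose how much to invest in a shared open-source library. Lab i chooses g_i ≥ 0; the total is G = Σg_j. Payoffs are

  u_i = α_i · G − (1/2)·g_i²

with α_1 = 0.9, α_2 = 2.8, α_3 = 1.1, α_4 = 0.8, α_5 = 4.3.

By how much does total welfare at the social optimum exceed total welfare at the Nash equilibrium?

161.51

Lab i's FOC: ∂u_i/∂g_i = α_i − g_i = 0, so g_i* = α_i.
NE contributions = (0.9, 2.8, 1.1, 0.8, 4.3); G = 9.9.
W^NE = (Σα)·G − ½Σα_i² = 9.9² − ½·28.99 = 83.515.
Planner sets g_i = Σα_j = 9.9 for every i, so G^SO = 5·9.9 = 49.5.
W^SO = (Σα)·G^SO − ½·5·(Σα)² = (5/2)·9.9² = 245.025.
Deadweight loss = W^SO − W^NE = 161.51.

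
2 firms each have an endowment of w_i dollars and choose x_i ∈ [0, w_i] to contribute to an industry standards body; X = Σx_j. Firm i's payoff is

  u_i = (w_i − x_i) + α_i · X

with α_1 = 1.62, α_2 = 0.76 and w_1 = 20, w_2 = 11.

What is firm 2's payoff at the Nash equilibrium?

∂u_i/∂x_i = α_i − 1, so firm i contributes w_i if α_i > 1, else 0.
α_i > 1 for i ∈ {1}; NE contributions (20, 0), X = 20.
u_2 = (11 − 0) + 0.76·20 = 26.2.

26.2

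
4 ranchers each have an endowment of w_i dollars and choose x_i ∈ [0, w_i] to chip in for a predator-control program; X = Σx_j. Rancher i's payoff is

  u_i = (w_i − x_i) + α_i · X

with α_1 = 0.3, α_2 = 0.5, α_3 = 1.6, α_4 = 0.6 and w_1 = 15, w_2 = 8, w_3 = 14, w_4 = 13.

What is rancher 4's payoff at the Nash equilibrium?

21.4

∂u_i/∂x_i = α_i − 1, so rancher i contributes w_i if α_i > 1, else 0.
α_i > 1 for i ∈ {3}; NE contributions (0, 0, 14, 0), X = 14.
u_4 = (13 − 0) + 0.6·14 = 21.4.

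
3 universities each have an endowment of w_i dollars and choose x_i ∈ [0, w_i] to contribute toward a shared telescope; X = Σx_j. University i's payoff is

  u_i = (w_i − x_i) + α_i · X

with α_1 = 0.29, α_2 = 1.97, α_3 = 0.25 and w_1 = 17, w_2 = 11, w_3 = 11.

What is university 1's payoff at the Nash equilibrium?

∂u_i/∂x_i = α_i − 1, so university i contributes w_i if α_i > 1, else 0.
α_i > 1 for i ∈ {2}; NE contributions (0, 11, 0), X = 11.
u_1 = (17 − 0) + 0.29·11 = 20.19.

20.19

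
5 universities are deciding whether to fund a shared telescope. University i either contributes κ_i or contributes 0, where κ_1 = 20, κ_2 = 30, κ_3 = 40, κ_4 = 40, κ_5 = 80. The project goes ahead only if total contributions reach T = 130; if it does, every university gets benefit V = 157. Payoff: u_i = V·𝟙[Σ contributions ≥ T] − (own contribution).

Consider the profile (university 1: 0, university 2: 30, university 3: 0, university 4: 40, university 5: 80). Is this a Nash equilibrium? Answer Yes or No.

Total = 150 ≥ 130: provided.
University 1 (pledges 0, payoff 157): pledging 20 → total 170, payoff 137. No gain.
University 2 (pledges 30, payoff 127): dropping to 0 → total 120, payoff 0. No gain.
University 3 (pledges 0, payoff 157): pledging 40 → total 190, payoff 117. No gain.
University 4 (pledges 40, payoff 117): dropping to 0 → total 110, payoff 0. No gain.
University 5 (pledges 80, payoff 77): dropping to 0 → total 70, payoff 0. No gain.

Yes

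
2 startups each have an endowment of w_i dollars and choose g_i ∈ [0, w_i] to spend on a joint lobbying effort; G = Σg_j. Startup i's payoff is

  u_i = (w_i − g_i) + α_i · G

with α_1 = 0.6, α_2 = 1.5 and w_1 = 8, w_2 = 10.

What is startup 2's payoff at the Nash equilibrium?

15

∂u_i/∂g_i = α_i − 1, so startup i contributes w_i if α_i > 1, else 0.
α_i > 1 for i ∈ {2}; NE contributions (0, 10), G = 10.
u_2 = (10 − 10) + 1.5·10 = 15.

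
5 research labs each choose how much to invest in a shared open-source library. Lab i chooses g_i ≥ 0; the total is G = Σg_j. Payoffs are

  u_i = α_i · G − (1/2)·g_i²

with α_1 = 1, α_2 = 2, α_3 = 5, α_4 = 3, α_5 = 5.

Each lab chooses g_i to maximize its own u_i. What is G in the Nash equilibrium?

16

Lab i's FOC: ∂u_i/∂g_i = α_i − g_i = 0, so g_i* = α_i.
NE contributions = (1, 2, 5, 3, 5); G = 16.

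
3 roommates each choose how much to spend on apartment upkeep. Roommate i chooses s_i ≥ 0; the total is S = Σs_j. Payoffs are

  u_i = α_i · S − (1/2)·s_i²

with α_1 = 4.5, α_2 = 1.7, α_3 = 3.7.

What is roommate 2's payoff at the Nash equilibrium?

15.385

Roommate i's FOC: ∂u_i/∂s_i = α_i − s_i = 0, so s_i* = α_i.
NE contributions = (4.5, 1.7, 3.7); S = 9.9.
u_2 = α_2·S − ½·(s_2)² = 1.7·9.9 − ½·1.7² = 15.385.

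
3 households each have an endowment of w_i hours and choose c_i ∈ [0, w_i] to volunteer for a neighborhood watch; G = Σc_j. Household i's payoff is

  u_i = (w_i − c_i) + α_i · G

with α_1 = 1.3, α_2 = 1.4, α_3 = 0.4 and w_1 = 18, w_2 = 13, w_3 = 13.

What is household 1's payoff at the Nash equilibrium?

40.3

∂u_i/∂c_i = α_i − 1, so household i contributes w_i if α_i > 1, else 0.
α_i > 1 for i ∈ {1, 2}; NE contributions (18, 13, 0), G = 31.
u_1 = (18 − 18) + 1.3·31 = 40.3.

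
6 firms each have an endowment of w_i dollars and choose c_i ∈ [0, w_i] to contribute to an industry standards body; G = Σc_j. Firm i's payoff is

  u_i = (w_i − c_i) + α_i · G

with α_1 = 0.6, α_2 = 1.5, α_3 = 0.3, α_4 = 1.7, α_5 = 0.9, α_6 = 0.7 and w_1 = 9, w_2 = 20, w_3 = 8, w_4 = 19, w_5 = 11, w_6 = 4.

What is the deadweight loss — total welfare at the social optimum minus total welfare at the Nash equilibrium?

150.4

∂u_i/∂c_i = α_i − 1, so firm i contributes w_i if α_i > 1, else 0.
α_i > 1 for i ∈ {2, 4}; NE contributions (0, 20, 0, 19, 0, 0), G = 39.
W^NE = Σw_i − G^NE + (Σα_i)·G^NE = 71 + 4.7·39 = 254.3.
Planner: ∂(Σu_j)/∂c_i = Σα_j − 1 = 4.7 > 0, so everyone contributes w_i; G^SO = 71, W^SO = 71 + 4.7·71 = 404.7.
Deadweight loss = 150.4.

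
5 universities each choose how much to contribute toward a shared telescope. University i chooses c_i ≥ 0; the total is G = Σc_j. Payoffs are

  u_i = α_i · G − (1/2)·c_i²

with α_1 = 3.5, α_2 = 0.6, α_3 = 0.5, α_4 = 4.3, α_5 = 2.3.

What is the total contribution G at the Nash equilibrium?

11.2

University i's FOC: ∂u_i/∂c_i = α_i − c_i = 0, so c_i* = α_i.
NE contributions = (3.5, 0.6, 0.5, 4.3, 2.3); G = 11.2.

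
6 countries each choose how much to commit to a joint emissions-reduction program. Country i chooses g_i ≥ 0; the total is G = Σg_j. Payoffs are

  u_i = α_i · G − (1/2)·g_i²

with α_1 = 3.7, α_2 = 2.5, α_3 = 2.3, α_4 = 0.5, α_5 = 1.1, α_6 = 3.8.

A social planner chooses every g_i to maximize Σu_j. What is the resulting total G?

Planner FOC: ∂(Σu_j)/∂g_i = (Σα_j) − g_i = 0, so g_i^SO = Σα_j = 13.9 for every i; G^SO = 83.4.

83.4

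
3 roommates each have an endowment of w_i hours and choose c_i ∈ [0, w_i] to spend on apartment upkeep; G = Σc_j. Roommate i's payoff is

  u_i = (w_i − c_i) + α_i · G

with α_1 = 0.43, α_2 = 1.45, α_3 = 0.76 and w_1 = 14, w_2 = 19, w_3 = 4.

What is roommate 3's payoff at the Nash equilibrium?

18.44

∂u_i/∂c_i = α_i − 1, so roommate i contributes w_i if α_i > 1, else 0.
α_i > 1 for i ∈ {2}; NE contributions (0, 19, 0), G = 19.
u_3 = (4 − 0) + 0.76·19 = 18.44.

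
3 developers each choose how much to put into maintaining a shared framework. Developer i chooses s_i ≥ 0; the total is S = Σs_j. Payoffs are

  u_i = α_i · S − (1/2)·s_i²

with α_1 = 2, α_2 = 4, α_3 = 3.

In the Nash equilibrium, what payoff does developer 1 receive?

16

Developer i's FOC: ∂u_i/∂s_i = α_i − s_i = 0, so s_i* = α_i.
NE contributions = (2, 4, 3); S = 9.
u_1 = α_1·S − ½·(s_1)² = 2·9 − ½·2² = 16.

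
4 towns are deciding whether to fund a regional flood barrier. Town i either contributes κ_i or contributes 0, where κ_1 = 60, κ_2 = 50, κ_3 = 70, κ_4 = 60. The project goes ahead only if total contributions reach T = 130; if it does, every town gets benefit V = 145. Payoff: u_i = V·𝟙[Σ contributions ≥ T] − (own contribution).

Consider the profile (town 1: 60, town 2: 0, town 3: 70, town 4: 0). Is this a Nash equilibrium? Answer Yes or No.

Yes

Total = 130 ≥ 130: provided.
Town 1 (pledges 60, payoff 85): dropping to 0 → total 70, payoff 0. No gain.
Town 2 (pledges 0, payoff 145): pledging 50 → total 180, payoff 95. No gain.
Town 3 (pledges 70, payoff 75): dropping to 0 → total 60, payoff 0. No gain.
Town 4 (pledges 0, payoff 145): pledging 60 → total 190, payoff 85. No gain.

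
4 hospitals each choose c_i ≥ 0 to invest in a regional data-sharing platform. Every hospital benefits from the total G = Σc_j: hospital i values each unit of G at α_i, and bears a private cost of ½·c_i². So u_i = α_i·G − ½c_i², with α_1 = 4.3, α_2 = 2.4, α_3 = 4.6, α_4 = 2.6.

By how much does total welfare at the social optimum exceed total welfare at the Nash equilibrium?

Hospital i's FOC: ∂u_i/∂c_i = α_i − c_i = 0, so c_i* = α_i.
NE contributions = (4.3, 2.4, 4.6, 2.6); G = 13.9.
W^NE = (Σα)·G − ½Σα_i² = 13.9² − ½·52.17 = 167.125.
Planner sets c_i = Σα_j = 13.9 for every i, so G^SO = 4·13.9 = 55.6.
W^SO = (Σα)·G^SO − ½·4·(Σα)² = (4/2)·13.9² = 386.42.
Deadweight loss = W^SO − W^NE = 219.295.

219.295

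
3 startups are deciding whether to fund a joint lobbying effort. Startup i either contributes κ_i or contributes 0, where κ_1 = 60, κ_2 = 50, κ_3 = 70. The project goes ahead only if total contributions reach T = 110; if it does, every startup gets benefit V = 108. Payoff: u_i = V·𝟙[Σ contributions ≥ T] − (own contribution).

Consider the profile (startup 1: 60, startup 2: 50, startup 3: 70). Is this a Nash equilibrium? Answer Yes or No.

No

Total = 180 ≥ 110: provided.
Startup 1 (pledges 60, payoff 48): dropping to 0 → total 120, payoff 108. Profitable deviation.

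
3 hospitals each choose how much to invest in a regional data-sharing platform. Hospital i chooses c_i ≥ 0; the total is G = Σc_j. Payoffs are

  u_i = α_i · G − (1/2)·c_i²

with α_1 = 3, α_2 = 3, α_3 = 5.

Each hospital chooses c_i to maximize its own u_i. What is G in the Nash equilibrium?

Hospital i's FOC: ∂u_i/∂c_i = α_i − c_i = 0, so c_i* = α_i.
NE contributions = (3, 3, 5); G = 11.

11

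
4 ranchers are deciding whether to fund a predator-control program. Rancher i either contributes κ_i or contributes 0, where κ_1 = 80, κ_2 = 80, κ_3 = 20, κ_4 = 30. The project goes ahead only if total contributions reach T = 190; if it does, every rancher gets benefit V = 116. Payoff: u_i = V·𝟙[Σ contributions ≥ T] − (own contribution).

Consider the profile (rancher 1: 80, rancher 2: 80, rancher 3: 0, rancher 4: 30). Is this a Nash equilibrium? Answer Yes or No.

Yes

Total = 190 ≥ 190: provided.
Rancher 1 (pledges 80, payoff 36): dropping to 0 → total 110, payoff 0. No gain.
Rancher 2 (pledges 80, payoff 36): dropping to 0 → total 110, payoff 0. No gain.
Rancher 3 (pledges 0, payoff 116): pledging 20 → total 210, payoff 96. No gain.
Rancher 4 (pledges 30, payoff 86): dropping to 0 → total 160, payoff 0. No gain.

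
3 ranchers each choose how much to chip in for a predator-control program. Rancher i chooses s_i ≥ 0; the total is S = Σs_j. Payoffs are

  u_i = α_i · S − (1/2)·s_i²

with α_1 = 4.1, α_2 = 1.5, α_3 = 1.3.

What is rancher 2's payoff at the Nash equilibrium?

9.225

Rancher i's FOC: ∂u_i/∂s_i = α_i − s_i = 0, so s_i* = α_i.
NE contributions = (4.1, 1.5, 1.3); S = 6.9.
u_2 = α_2·S − ½·(s_2)² = 1.5·6.9 − ½·1.5² = 9.225.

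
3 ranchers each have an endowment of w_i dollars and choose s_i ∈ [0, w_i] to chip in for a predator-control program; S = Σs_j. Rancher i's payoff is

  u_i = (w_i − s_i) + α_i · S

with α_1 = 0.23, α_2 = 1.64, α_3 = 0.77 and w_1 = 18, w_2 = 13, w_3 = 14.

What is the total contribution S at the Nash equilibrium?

∂u_i/∂s_i = α_i − 1, so rancher i contributes w_i if α_i > 1, else 0.
α_i > 1 for i ∈ {2}; NE contributions (0, 13, 0), S = 13.

13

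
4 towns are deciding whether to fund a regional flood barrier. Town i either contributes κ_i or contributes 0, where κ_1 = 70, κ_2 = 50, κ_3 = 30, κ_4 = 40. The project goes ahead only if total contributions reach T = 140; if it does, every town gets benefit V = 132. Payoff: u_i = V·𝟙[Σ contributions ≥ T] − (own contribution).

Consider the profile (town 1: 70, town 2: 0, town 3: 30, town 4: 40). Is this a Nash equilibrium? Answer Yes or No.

Total = 140 ≥ 140: provided.
Town 1 (pledges 70, payoff 62): dropping to 0 → total 70, payoff 0. No gain.
Town 2 (pledges 0, payoff 132): pledging 50 → total 190, payoff 82. No gain.
Town 3 (pledges 30, payoff 102): dropping to 0 → total 110, payoff 0. No gain.
Town 4 (pledges 40, payoff 92): dropping to 0 → total 100, payoff 0. No gain.

Yes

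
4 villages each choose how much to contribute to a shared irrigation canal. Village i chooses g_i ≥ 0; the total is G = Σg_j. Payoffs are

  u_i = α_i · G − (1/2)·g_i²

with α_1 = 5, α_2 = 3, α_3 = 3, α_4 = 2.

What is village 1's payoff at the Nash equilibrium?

52.5

Village i's FOC: ∂u_i/∂g_i = α_i − g_i = 0, so g_i* = α_i.
NE contributions = (5, 3, 3, 2); G = 13.
u_1 = α_1·G − ½·(g_1)² = 5·13 − ½·5² = 52.5.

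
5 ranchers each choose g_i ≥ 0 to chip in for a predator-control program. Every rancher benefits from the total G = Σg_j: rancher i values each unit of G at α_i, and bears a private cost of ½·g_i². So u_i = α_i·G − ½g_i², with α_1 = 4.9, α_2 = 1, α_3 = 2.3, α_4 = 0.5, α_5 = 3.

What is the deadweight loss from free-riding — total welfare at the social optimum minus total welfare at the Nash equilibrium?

225.11

Rancher i's FOC: ∂u_i/∂g_i = α_i − g_i = 0, so g_i* = α_i.
NE contributions = (4.9, 1, 2.3, 0.5, 3); G = 11.7.
W^NE = (Σα)·G − ½Σα_i² = 11.7² − ½·39.55 = 117.115.
Planner sets g_i = Σα_j = 11.7 for every i, so G^SO = 5·11.7 = 58.5.
W^SO = (Σα)·G^SO − ½·5·(Σα)² = (5/2)·11.7² = 342.225.
Deadweight loss = W^SO − W^NE = 225.11.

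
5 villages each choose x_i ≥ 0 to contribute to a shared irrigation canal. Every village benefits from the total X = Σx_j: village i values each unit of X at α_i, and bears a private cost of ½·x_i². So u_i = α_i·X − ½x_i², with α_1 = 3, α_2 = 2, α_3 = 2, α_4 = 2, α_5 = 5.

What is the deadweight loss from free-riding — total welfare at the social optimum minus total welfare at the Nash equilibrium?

Village i's FOC: ∂u_i/∂x_i = α_i − x_i = 0, so x_i* = α_i.
NE contributions = (3, 2, 2, 2, 5); X = 14.
W^NE = (Σα)·X − ½Σα_i² = 14² − ½·46 = 173.
Planner sets x_i = Σα_j = 14 for every i, so X^SO = 5·14 = 70.
W^SO = (Σα)·X^SO − ½·5·(Σα)² = (5/2)·14² = 490.
Deadweight loss = W^SO − W^NE = 317.

317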